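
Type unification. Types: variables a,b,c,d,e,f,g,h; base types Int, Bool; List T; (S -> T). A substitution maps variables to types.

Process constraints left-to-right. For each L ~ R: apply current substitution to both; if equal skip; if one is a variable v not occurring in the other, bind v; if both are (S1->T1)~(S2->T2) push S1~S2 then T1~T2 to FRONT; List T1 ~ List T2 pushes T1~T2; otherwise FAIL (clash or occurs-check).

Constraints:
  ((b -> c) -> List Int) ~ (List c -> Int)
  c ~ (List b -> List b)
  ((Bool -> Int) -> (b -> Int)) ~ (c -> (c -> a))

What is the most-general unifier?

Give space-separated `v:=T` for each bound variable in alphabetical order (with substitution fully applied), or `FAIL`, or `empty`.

step 1: unify ((b -> c) -> List Int) ~ (List c -> Int)  [subst: {-} | 2 pending]
  -> decompose arrow: push (b -> c)~List c, List Int~Int
step 2: unify (b -> c) ~ List c  [subst: {-} | 3 pending]
  clash: (b -> c) vs List c

Answer: FAIL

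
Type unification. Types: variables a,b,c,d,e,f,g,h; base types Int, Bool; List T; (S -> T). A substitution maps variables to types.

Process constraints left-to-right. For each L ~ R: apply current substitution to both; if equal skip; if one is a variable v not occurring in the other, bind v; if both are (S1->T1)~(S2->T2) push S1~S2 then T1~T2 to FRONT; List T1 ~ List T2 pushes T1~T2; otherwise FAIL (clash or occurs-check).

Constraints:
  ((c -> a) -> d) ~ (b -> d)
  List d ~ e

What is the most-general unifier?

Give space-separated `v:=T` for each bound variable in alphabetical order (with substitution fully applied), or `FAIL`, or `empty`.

step 1: unify ((c -> a) -> d) ~ (b -> d)  [subst: {-} | 1 pending]
  -> decompose arrow: push (c -> a)~b, d~d
step 2: unify (c -> a) ~ b  [subst: {-} | 2 pending]
  bind b := (c -> a)
step 3: unify d ~ d  [subst: {b:=(c -> a)} | 1 pending]
  -> identical, skip
step 4: unify List d ~ e  [subst: {b:=(c -> a)} | 0 pending]
  bind e := List d

Answer: b:=(c -> a) e:=List d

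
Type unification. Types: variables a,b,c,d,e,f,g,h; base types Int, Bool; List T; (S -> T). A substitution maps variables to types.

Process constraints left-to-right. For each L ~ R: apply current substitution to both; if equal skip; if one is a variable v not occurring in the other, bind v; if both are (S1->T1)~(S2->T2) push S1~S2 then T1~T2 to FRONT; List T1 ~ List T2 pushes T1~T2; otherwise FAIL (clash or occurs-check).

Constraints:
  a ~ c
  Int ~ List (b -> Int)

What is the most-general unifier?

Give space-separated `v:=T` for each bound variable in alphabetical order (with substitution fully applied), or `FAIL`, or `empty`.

step 1: unify a ~ c  [subst: {-} | 1 pending]
  bind a := c
step 2: unify Int ~ List (b -> Int)  [subst: {a:=c} | 0 pending]
  clash: Int vs List (b -> Int)

Answer: FAIL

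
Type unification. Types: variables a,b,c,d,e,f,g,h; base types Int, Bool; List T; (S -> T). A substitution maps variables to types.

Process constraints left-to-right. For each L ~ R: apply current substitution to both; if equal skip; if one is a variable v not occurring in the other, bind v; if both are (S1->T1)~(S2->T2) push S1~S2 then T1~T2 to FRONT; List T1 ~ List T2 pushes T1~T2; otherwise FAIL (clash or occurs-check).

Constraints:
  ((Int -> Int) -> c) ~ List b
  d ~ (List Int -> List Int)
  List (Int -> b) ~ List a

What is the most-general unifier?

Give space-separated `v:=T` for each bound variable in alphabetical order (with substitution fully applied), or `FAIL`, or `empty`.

Answer: FAIL

Derivation:
step 1: unify ((Int -> Int) -> c) ~ List b  [subst: {-} | 2 pending]
  clash: ((Int -> Int) -> c) vs List b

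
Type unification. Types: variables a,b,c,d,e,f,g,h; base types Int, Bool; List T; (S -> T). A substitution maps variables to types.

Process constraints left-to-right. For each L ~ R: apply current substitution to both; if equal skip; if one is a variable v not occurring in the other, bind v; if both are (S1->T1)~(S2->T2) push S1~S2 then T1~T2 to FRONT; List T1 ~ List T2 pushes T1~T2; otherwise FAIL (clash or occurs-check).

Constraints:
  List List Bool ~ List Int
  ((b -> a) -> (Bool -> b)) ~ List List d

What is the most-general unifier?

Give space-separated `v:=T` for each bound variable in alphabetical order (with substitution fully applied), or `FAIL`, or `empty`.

step 1: unify List List Bool ~ List Int  [subst: {-} | 1 pending]
  -> decompose List: push List Bool~Int
step 2: unify List Bool ~ Int  [subst: {-} | 1 pending]
  clash: List Bool vs Int

Answer: FAIL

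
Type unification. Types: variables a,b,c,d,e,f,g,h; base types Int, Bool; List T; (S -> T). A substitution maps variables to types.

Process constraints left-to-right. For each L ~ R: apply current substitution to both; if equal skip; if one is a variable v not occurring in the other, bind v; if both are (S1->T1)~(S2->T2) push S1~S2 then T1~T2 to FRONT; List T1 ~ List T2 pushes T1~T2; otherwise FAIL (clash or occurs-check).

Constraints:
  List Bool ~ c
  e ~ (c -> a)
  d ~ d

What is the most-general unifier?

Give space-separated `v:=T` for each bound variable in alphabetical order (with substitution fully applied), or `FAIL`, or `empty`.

Answer: c:=List Bool e:=(List Bool -> a)

Derivation:
step 1: unify List Bool ~ c  [subst: {-} | 2 pending]
  bind c := List Bool
step 2: unify e ~ (List Bool -> a)  [subst: {c:=List Bool} | 1 pending]
  bind e := (List Bool -> a)
step 3: unify d ~ d  [subst: {c:=List Bool, e:=(List Bool -> a)} | 0 pending]
  -> identical, skip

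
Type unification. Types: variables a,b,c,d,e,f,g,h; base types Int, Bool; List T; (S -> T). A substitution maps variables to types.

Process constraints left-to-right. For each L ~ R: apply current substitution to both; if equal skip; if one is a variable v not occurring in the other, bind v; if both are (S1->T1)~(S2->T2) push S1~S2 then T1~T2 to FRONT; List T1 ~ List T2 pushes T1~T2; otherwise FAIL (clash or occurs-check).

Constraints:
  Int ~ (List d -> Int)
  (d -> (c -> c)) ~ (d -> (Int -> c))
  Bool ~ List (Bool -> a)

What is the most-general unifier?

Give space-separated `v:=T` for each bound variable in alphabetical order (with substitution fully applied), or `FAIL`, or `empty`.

step 1: unify Int ~ (List d -> Int)  [subst: {-} | 2 pending]
  clash: Int vs (List d -> Int)

Answer: FAIL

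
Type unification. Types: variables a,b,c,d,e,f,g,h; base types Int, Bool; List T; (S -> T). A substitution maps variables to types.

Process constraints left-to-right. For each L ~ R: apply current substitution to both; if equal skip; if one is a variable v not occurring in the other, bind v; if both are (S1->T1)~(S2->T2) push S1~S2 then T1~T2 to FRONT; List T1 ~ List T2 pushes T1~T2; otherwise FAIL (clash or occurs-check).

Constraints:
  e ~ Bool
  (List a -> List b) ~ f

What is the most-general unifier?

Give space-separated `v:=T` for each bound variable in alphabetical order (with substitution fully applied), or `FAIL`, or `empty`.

step 1: unify e ~ Bool  [subst: {-} | 1 pending]
  bind e := Bool
step 2: unify (List a -> List b) ~ f  [subst: {e:=Bool} | 0 pending]
  bind f := (List a -> List b)

Answer: e:=Bool f:=(List a -> List b)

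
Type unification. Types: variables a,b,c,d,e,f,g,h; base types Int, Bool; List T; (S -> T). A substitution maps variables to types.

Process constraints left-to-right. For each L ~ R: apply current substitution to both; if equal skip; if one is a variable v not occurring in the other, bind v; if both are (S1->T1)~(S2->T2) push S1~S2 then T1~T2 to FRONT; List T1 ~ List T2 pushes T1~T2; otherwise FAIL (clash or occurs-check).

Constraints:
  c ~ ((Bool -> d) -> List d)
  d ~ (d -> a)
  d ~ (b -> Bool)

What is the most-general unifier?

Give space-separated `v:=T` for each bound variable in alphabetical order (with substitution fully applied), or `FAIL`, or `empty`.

step 1: unify c ~ ((Bool -> d) -> List d)  [subst: {-} | 2 pending]
  bind c := ((Bool -> d) -> List d)
step 2: unify d ~ (d -> a)  [subst: {c:=((Bool -> d) -> List d)} | 1 pending]
  occurs-check fail: d in (d -> a)

Answer: FAIL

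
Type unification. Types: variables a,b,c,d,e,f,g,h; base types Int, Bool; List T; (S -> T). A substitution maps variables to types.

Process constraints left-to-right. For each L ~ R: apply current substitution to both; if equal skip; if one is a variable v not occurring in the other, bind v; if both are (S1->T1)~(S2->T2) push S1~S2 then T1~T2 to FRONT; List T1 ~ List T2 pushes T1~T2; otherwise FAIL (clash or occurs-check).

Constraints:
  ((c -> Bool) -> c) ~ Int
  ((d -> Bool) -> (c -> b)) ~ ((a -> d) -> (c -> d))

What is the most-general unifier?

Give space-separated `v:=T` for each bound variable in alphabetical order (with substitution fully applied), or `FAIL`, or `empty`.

Answer: FAIL

Derivation:
step 1: unify ((c -> Bool) -> c) ~ Int  [subst: {-} | 1 pending]
  clash: ((c -> Bool) -> c) vs Int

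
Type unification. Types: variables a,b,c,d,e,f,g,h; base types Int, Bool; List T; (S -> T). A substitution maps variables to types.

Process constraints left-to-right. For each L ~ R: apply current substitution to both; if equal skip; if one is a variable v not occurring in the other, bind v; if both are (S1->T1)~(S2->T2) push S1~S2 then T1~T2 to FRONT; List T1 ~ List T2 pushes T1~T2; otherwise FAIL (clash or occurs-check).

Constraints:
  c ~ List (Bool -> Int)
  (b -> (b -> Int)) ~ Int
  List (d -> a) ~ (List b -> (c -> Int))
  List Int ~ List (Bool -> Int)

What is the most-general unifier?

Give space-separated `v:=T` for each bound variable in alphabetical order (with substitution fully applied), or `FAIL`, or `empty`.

Answer: FAIL

Derivation:
step 1: unify c ~ List (Bool -> Int)  [subst: {-} | 3 pending]
  bind c := List (Bool -> Int)
step 2: unify (b -> (b -> Int)) ~ Int  [subst: {c:=List (Bool -> Int)} | 2 pending]
  clash: (b -> (b -> Int)) vs Int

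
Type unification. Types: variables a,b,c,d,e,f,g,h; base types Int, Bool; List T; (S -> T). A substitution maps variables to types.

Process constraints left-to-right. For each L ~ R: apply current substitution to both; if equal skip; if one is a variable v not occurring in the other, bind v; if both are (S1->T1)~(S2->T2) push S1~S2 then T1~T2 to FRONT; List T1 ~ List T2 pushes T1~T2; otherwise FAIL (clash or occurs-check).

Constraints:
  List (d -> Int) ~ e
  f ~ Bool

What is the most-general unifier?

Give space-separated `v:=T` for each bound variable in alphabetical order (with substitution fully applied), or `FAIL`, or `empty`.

step 1: unify List (d -> Int) ~ e  [subst: {-} | 1 pending]
  bind e := List (d -> Int)
step 2: unify f ~ Bool  [subst: {e:=List (d -> Int)} | 0 pending]
  bind f := Bool

Answer: e:=List (d -> Int) f:=Bool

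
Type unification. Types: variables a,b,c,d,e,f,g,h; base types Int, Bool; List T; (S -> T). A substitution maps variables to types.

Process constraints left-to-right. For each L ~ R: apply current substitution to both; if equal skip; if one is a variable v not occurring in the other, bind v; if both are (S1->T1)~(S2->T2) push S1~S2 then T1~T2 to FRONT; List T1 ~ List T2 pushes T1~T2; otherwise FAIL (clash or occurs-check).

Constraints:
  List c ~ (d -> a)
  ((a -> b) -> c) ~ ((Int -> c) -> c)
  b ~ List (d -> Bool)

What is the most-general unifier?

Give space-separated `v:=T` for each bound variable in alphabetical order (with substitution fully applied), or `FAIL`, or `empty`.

Answer: FAIL

Derivation:
step 1: unify List c ~ (d -> a)  [subst: {-} | 2 pending]
  clash: List c vs (d -> a)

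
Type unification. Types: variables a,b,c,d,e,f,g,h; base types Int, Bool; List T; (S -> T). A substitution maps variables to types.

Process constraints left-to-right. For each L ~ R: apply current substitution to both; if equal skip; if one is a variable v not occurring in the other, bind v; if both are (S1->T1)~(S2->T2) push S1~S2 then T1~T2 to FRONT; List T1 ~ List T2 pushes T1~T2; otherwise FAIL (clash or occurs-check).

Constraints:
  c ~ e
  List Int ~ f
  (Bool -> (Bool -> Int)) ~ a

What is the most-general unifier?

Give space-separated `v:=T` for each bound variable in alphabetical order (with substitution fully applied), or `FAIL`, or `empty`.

Answer: a:=(Bool -> (Bool -> Int)) c:=e f:=List Int

Derivation:
step 1: unify c ~ e  [subst: {-} | 2 pending]
  bind c := e
step 2: unify List Int ~ f  [subst: {c:=e} | 1 pending]
  bind f := List Int
step 3: unify (Bool -> (Bool -> Int)) ~ a  [subst: {c:=e, f:=List Int} | 0 pending]
  bind a := (Bool -> (Bool -> Int))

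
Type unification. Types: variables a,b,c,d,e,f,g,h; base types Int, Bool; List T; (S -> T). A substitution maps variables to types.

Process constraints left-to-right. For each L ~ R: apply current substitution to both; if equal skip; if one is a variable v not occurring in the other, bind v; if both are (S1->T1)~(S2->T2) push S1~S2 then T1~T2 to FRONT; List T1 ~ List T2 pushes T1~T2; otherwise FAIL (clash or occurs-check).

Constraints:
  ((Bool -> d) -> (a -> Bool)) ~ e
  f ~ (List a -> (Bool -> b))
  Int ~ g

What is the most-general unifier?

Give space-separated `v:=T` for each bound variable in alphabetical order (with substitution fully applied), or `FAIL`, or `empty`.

step 1: unify ((Bool -> d) -> (a -> Bool)) ~ e  [subst: {-} | 2 pending]
  bind e := ((Bool -> d) -> (a -> Bool))
step 2: unify f ~ (List a -> (Bool -> b))  [subst: {e:=((Bool -> d) -> (a -> Bool))} | 1 pending]
  bind f := (List a -> (Bool -> b))
step 3: unify Int ~ g  [subst: {e:=((Bool -> d) -> (a -> Bool)), f:=(List a -> (Bool -> b))} | 0 pending]
  bind g := Int

Answer: e:=((Bool -> d) -> (a -> Bool)) f:=(List a -> (Bool -> b)) g:=Int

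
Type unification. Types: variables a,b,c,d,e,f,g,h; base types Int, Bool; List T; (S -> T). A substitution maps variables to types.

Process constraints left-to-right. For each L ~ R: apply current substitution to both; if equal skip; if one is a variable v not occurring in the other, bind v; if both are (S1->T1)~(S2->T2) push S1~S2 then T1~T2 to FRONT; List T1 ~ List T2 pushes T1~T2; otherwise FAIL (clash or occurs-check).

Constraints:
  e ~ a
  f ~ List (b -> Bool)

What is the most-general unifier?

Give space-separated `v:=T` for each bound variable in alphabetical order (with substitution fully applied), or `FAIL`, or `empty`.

Answer: e:=a f:=List (b -> Bool)

Derivation:
step 1: unify e ~ a  [subst: {-} | 1 pending]
  bind e := a
step 2: unify f ~ List (b -> Bool)  [subst: {e:=a} | 0 pending]
  bind f := List (b -> Bool)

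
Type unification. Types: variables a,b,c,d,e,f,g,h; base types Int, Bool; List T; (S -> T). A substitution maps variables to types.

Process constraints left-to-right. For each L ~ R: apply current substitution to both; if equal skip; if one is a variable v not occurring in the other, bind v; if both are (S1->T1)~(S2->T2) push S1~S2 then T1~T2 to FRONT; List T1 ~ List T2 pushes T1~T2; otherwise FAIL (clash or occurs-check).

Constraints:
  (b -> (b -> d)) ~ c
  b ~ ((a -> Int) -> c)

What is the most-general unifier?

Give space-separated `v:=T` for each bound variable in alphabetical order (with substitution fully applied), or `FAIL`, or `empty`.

step 1: unify (b -> (b -> d)) ~ c  [subst: {-} | 1 pending]
  bind c := (b -> (b -> d))
step 2: unify b ~ ((a -> Int) -> (b -> (b -> d)))  [subst: {c:=(b -> (b -> d))} | 0 pending]
  occurs-check fail: b in ((a -> Int) -> (b -> (b -> d)))

Answer: FAIL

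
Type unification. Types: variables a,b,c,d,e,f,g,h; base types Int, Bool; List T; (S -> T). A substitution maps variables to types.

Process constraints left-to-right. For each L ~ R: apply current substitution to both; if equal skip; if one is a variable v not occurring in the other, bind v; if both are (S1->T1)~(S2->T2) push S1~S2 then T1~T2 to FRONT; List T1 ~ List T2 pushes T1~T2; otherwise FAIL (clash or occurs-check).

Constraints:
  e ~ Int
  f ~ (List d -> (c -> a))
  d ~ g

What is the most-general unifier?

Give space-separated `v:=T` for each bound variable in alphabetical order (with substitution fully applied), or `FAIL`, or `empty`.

Answer: d:=g e:=Int f:=(List g -> (c -> a))

Derivation:
step 1: unify e ~ Int  [subst: {-} | 2 pending]
  bind e := Int
step 2: unify f ~ (List d -> (c -> a))  [subst: {e:=Int} | 1 pending]
  bind f := (List d -> (c -> a))
step 3: unify d ~ g  [subst: {e:=Int, f:=(List d -> (c -> a))} | 0 pending]
  bind d := g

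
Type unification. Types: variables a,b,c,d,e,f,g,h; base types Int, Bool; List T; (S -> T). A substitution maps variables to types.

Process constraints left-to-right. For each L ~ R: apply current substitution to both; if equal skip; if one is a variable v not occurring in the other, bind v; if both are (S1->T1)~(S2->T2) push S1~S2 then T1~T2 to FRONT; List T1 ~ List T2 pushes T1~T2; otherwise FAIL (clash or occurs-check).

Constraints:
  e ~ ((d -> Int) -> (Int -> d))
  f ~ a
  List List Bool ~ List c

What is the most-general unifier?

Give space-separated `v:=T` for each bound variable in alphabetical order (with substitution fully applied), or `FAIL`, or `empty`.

Answer: c:=List Bool e:=((d -> Int) -> (Int -> d)) f:=a

Derivation:
step 1: unify e ~ ((d -> Int) -> (Int -> d))  [subst: {-} | 2 pending]
  bind e := ((d -> Int) -> (Int -> d))
step 2: unify f ~ a  [subst: {e:=((d -> Int) -> (Int -> d))} | 1 pending]
  bind f := a
step 3: unify List List Bool ~ List c  [subst: {e:=((d -> Int) -> (Int -> d)), f:=a} | 0 pending]
  -> decompose List: push List Bool~c
step 4: unify List Bool ~ c  [subst: {e:=((d -> Int) -> (Int -> d)), f:=a} | 0 pending]
  bind c := List Bool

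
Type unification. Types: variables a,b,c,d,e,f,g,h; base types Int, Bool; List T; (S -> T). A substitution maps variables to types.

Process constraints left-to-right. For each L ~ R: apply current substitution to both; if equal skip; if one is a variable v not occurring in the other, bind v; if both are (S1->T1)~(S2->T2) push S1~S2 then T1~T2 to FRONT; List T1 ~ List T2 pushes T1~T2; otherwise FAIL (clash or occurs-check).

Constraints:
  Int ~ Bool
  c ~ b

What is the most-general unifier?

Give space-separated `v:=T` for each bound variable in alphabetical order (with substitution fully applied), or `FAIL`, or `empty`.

step 1: unify Int ~ Bool  [subst: {-} | 1 pending]
  clash: Int vs Bool

Answer: FAIL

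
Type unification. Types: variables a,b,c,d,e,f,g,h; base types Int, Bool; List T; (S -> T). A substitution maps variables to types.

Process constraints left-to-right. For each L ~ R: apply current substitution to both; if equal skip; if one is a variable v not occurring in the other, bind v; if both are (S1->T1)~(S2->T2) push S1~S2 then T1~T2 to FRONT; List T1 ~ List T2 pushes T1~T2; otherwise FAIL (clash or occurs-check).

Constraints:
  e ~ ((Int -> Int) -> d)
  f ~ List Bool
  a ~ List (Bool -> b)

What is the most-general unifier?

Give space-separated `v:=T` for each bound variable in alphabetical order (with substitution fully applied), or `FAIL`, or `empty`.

Answer: a:=List (Bool -> b) e:=((Int -> Int) -> d) f:=List Bool

Derivation:
step 1: unify e ~ ((Int -> Int) -> d)  [subst: {-} | 2 pending]
  bind e := ((Int -> Int) -> d)
step 2: unify f ~ List Bool  [subst: {e:=((Int -> Int) -> d)} | 1 pending]
  bind f := List Bool
step 3: unify a ~ List (Bool -> b)  [subst: {e:=((Int -> Int) -> d), f:=List Bool} | 0 pending]
  bind a := List (Bool -> b)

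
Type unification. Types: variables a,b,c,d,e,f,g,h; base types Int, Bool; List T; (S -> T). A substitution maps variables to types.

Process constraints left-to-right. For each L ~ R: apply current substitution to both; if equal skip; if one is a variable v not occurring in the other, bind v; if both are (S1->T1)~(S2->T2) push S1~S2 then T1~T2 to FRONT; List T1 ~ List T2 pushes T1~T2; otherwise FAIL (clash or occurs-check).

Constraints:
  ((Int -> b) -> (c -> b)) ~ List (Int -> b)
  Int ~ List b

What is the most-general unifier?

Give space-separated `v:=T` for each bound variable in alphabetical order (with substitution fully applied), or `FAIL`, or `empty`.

step 1: unify ((Int -> b) -> (c -> b)) ~ List (Int -> b)  [subst: {-} | 1 pending]
  clash: ((Int -> b) -> (c -> b)) vs List (Int -> b)

Answer: FAIL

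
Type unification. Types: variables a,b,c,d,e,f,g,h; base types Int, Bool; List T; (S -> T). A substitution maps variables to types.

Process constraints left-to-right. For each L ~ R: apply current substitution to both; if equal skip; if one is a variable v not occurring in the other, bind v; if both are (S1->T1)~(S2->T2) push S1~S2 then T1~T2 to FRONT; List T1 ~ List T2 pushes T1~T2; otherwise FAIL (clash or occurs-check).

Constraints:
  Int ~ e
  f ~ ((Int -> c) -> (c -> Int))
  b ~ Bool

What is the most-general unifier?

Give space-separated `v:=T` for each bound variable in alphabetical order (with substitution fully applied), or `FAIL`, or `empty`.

step 1: unify Int ~ e  [subst: {-} | 2 pending]
  bind e := Int
step 2: unify f ~ ((Int -> c) -> (c -> Int))  [subst: {e:=Int} | 1 pending]
  bind f := ((Int -> c) -> (c -> Int))
step 3: unify b ~ Bool  [subst: {e:=Int, f:=((Int -> c) -> (c -> Int))} | 0 pending]
  bind b := Bool

Answer: b:=Bool e:=Int f:=((Int -> c) -> (c -> Int))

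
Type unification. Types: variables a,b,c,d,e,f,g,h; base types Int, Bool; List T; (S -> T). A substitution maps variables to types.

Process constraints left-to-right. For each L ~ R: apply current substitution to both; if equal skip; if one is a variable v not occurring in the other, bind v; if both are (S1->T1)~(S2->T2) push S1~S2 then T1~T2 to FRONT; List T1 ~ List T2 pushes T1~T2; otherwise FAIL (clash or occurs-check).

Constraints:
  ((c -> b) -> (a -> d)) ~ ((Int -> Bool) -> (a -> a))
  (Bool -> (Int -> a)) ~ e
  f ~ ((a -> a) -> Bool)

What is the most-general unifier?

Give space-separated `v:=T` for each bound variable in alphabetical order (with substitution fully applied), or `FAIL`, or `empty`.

Answer: b:=Bool c:=Int d:=a e:=(Bool -> (Int -> a)) f:=((a -> a) -> Bool)

Derivation:
step 1: unify ((c -> b) -> (a -> d)) ~ ((Int -> Bool) -> (a -> a))  [subst: {-} | 2 pending]
  -> decompose arrow: push (c -> b)~(Int -> Bool), (a -> d)~(a -> a)
step 2: unify (c -> b) ~ (Int -> Bool)  [subst: {-} | 3 pending]
  -> decompose arrow: push c~Int, b~Bool
step 3: unify c ~ Int  [subst: {-} | 4 pending]
  bind c := Int
step 4: unify b ~ Bool  [subst: {c:=Int} | 3 pending]
  bind b := Bool
step 5: unify (a -> d) ~ (a -> a)  [subst: {c:=Int, b:=Bool} | 2 pending]
  -> decompose arrow: push a~a, d~a
step 6: unify a ~ a  [subst: {c:=Int, b:=Bool} | 3 pending]
  -> identical, skip
step 7: unify d ~ a  [subst: {c:=Int, b:=Bool} | 2 pending]
  bind d := a
step 8: unify (Bool -> (Int -> a)) ~ e  [subst: {c:=Int, b:=Bool, d:=a} | 1 pending]
  bind e := (Bool -> (Int -> a))
step 9: unify f ~ ((a -> a) -> Bool)  [subst: {c:=Int, b:=Bool, d:=a, e:=(Bool -> (Int -> a))} | 0 pending]
  bind f := ((a -> a) -> Bool)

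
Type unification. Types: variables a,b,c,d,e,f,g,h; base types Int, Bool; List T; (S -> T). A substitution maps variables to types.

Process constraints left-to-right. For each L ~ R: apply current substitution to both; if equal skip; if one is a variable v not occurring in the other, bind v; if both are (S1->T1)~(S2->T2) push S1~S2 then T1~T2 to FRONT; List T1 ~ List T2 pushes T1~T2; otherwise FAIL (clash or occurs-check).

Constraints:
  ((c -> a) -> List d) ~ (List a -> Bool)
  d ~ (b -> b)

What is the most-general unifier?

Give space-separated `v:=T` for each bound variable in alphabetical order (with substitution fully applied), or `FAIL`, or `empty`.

Answer: FAIL

Derivation:
step 1: unify ((c -> a) -> List d) ~ (List a -> Bool)  [subst: {-} | 1 pending]
  -> decompose arrow: push (c -> a)~List a, List d~Bool
step 2: unify (c -> a) ~ List a  [subst: {-} | 2 pending]
  clash: (c -> a) vs List a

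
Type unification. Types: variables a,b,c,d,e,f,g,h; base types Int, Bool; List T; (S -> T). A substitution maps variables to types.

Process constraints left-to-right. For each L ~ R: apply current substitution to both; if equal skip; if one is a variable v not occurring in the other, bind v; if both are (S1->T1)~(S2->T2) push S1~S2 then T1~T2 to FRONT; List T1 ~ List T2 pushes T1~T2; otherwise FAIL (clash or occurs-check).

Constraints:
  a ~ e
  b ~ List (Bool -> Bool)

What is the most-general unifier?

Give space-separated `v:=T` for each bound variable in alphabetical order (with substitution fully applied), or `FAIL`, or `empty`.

step 1: unify a ~ e  [subst: {-} | 1 pending]
  bind a := e
step 2: unify b ~ List (Bool -> Bool)  [subst: {a:=e} | 0 pending]
  bind b := List (Bool -> Bool)

Answer: a:=e b:=List (Bool -> Bool)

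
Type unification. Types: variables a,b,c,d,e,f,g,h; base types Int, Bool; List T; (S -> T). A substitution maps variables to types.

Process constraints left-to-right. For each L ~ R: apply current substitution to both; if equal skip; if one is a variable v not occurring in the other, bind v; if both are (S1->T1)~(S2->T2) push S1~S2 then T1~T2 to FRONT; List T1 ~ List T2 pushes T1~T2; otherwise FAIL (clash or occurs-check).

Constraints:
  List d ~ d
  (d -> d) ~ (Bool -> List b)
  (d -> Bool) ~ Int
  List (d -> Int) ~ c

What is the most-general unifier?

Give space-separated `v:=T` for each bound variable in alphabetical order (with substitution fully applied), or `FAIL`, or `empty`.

step 1: unify List d ~ d  [subst: {-} | 3 pending]
  occurs-check fail

Answer: FAIL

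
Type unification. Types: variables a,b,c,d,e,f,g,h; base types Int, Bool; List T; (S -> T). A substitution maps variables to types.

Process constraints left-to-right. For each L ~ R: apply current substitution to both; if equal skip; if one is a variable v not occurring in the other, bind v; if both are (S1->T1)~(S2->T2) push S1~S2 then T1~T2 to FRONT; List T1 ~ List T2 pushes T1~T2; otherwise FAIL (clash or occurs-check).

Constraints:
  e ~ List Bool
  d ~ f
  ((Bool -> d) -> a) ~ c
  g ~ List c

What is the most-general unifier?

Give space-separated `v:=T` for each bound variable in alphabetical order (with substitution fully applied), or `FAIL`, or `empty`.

step 1: unify e ~ List Bool  [subst: {-} | 3 pending]
  bind e := List Bool
step 2: unify d ~ f  [subst: {e:=List Bool} | 2 pending]
  bind d := f
step 3: unify ((Bool -> f) -> a) ~ c  [subst: {e:=List Bool, d:=f} | 1 pending]
  bind c := ((Bool -> f) -> a)
step 4: unify g ~ List ((Bool -> f) -> a)  [subst: {e:=List Bool, d:=f, c:=((Bool -> f) -> a)} | 0 pending]
  bind g := List ((Bool -> f) -> a)

Answer: c:=((Bool -> f) -> a) d:=f e:=List Bool g:=List ((Bool -> f) -> a)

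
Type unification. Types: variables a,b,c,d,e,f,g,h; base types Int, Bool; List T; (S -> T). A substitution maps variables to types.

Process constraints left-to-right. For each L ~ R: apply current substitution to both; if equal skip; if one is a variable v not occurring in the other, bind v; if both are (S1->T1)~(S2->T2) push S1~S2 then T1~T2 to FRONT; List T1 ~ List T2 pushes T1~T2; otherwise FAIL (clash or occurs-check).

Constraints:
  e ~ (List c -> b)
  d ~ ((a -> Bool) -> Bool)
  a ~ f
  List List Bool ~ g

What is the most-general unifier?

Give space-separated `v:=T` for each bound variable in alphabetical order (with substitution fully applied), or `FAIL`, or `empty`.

step 1: unify e ~ (List c -> b)  [subst: {-} | 3 pending]
  bind e := (List c -> b)
step 2: unify d ~ ((a -> Bool) -> Bool)  [subst: {e:=(List c -> b)} | 2 pending]
  bind d := ((a -> Bool) -> Bool)
step 3: unify a ~ f  [subst: {e:=(List c -> b), d:=((a -> Bool) -> Bool)} | 1 pending]
  bind a := f
step 4: unify List List Bool ~ g  [subst: {e:=(List c -> b), d:=((a -> Bool) -> Bool), a:=f} | 0 pending]
  bind g := List List Bool

Answer: a:=f d:=((f -> Bool) -> Bool) e:=(List c -> b) g:=List List Bool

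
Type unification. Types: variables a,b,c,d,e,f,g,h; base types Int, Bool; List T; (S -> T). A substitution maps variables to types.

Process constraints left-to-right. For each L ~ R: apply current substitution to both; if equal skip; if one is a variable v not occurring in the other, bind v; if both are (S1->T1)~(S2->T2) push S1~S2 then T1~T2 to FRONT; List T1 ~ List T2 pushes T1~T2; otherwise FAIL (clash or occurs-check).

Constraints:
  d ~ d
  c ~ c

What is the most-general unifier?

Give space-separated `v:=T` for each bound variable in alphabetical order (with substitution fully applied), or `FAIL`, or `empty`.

Answer: empty

Derivation:
step 1: unify d ~ d  [subst: {-} | 1 pending]
  -> identical, skip
step 2: unify c ~ c  [subst: {-} | 0 pending]
  -> identical, skip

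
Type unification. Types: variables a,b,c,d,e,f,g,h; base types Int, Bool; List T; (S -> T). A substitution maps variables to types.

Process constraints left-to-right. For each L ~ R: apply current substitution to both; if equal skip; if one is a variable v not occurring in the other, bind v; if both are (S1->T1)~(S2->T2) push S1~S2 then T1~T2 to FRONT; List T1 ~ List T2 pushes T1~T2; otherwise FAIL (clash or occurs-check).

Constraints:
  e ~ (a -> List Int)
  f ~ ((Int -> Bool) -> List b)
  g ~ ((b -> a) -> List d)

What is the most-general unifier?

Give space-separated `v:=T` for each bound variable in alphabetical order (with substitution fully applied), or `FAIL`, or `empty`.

step 1: unify e ~ (a -> List Int)  [subst: {-} | 2 pending]
  bind e := (a -> List Int)
step 2: unify f ~ ((Int -> Bool) -> List b)  [subst: {e:=(a -> List Int)} | 1 pending]
  bind f := ((Int -> Bool) -> List b)
step 3: unify g ~ ((b -> a) -> List d)  [subst: {e:=(a -> List Int), f:=((Int -> Bool) -> List b)} | 0 pending]
  bind g := ((b -> a) -> List d)

Answer: e:=(a -> List Int) f:=((Int -> Bool) -> List b) g:=((b -> a) -> List d)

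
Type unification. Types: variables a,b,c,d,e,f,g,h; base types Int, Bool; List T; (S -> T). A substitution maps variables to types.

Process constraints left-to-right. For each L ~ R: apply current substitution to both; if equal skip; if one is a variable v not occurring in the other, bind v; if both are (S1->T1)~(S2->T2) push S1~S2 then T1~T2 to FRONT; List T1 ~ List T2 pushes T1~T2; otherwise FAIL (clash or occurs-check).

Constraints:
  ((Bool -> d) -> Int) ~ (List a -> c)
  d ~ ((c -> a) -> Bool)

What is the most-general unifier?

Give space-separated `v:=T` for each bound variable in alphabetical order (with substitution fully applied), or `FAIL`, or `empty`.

step 1: unify ((Bool -> d) -> Int) ~ (List a -> c)  [subst: {-} | 1 pending]
  -> decompose arrow: push (Bool -> d)~List a, Int~c
step 2: unify (Bool -> d) ~ List a  [subst: {-} | 2 pending]
  clash: (Bool -> d) vs List a

Answer: FAIL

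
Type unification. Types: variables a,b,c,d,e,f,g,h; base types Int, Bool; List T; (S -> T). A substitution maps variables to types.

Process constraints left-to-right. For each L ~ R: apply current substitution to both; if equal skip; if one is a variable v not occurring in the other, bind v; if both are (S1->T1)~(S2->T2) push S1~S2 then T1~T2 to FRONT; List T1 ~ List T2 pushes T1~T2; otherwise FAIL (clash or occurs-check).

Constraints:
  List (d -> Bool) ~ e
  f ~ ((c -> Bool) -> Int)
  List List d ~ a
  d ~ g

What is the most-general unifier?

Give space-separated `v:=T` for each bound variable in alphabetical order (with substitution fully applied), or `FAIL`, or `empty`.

step 1: unify List (d -> Bool) ~ e  [subst: {-} | 3 pending]
  bind e := List (d -> Bool)
step 2: unify f ~ ((c -> Bool) -> Int)  [subst: {e:=List (d -> Bool)} | 2 pending]
  bind f := ((c -> Bool) -> Int)
step 3: unify List List d ~ a  [subst: {e:=List (d -> Bool), f:=((c -> Bool) -> Int)} | 1 pending]
  bind a := List List d
step 4: unify d ~ g  [subst: {e:=List (d -> Bool), f:=((c -> Bool) -> Int), a:=List List d} | 0 pending]
  bind d := g

Answer: a:=List List g d:=g e:=List (g -> Bool) f:=((c -> Bool) -> Int)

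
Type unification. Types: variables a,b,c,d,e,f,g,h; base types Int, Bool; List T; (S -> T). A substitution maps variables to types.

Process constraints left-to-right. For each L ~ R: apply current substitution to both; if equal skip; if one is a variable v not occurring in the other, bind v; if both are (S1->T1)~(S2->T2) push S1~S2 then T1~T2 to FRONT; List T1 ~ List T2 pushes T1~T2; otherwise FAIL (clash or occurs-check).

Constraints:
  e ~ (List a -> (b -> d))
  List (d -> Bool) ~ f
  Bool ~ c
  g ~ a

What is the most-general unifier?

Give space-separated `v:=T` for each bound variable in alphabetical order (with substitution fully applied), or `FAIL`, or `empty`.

Answer: c:=Bool e:=(List a -> (b -> d)) f:=List (d -> Bool) g:=a

Derivation:
step 1: unify e ~ (List a -> (b -> d))  [subst: {-} | 3 pending]
  bind e := (List a -> (b -> d))
step 2: unify List (d -> Bool) ~ f  [subst: {e:=(List a -> (b -> d))} | 2 pending]
  bind f := List (d -> Bool)
step 3: unify Bool ~ c  [subst: {e:=(List a -> (b -> d)), f:=List (d -> Bool)} | 1 pending]
  bind c := Bool
step 4: unify g ~ a  [subst: {e:=(List a -> (b -> d)), f:=List (d -> Bool), c:=Bool} | 0 pending]
  bind g := a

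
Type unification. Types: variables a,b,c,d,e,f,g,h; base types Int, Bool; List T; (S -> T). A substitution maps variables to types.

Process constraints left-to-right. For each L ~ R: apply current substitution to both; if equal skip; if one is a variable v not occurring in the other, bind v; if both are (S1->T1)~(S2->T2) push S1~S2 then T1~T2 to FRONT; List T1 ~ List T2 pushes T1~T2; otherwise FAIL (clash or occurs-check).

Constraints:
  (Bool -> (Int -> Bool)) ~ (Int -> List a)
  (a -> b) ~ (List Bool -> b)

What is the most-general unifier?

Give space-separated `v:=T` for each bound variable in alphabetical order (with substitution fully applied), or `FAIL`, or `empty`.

step 1: unify (Bool -> (Int -> Bool)) ~ (Int -> List a)  [subst: {-} | 1 pending]
  -> decompose arrow: push Bool~Int, (Int -> Bool)~List a
step 2: unify Bool ~ Int  [subst: {-} | 2 pending]
  clash: Bool vs Int

Answer: FAIL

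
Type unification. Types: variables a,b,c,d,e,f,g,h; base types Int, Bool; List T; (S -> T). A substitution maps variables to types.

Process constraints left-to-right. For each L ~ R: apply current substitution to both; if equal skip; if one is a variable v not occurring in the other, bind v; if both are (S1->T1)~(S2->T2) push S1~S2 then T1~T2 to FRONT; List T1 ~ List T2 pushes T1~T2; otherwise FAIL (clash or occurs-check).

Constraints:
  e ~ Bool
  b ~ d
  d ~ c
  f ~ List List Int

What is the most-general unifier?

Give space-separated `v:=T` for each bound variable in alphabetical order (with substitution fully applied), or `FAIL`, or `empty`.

step 1: unify e ~ Bool  [subst: {-} | 3 pending]
  bind e := Bool
step 2: unify b ~ d  [subst: {e:=Bool} | 2 pending]
  bind b := d
step 3: unify d ~ c  [subst: {e:=Bool, b:=d} | 1 pending]
  bind d := c
step 4: unify f ~ List List Int  [subst: {e:=Bool, b:=d, d:=c} | 0 pending]
  bind f := List List Int

Answer: b:=c d:=c e:=Bool f:=List List Int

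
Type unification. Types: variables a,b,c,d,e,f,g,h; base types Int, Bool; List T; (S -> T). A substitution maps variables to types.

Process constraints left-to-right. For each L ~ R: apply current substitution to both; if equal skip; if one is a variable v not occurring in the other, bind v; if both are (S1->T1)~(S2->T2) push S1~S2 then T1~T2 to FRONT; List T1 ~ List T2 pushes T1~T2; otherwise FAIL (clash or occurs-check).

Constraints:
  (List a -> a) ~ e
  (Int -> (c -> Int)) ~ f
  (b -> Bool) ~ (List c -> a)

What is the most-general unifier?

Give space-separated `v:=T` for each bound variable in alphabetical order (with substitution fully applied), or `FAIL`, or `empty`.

step 1: unify (List a -> a) ~ e  [subst: {-} | 2 pending]
  bind e := (List a -> a)
step 2: unify (Int -> (c -> Int)) ~ f  [subst: {e:=(List a -> a)} | 1 pending]
  bind f := (Int -> (c -> Int))
step 3: unify (b -> Bool) ~ (List c -> a)  [subst: {e:=(List a -> a), f:=(Int -> (c -> Int))} | 0 pending]
  -> decompose arrow: push b~List c, Bool~a
step 4: unify b ~ List c  [subst: {e:=(List a -> a), f:=(Int -> (c -> Int))} | 1 pending]
  bind b := List c
step 5: unify Bool ~ a  [subst: {e:=(List a -> a), f:=(Int -> (c -> Int)), b:=List c} | 0 pending]
  bind a := Bool

Answer: a:=Bool b:=List c e:=(List Bool -> Bool) f:=(Int -> (c -> Int))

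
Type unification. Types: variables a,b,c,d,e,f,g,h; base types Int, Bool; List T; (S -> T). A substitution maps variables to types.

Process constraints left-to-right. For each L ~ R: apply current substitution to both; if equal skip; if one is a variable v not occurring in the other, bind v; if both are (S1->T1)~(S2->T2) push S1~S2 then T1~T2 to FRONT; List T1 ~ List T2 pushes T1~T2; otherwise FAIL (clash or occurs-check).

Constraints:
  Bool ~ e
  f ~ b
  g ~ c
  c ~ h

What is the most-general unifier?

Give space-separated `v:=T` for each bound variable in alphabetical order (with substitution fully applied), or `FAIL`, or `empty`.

Answer: c:=h e:=Bool f:=b g:=h

Derivation:
step 1: unify Bool ~ e  [subst: {-} | 3 pending]
  bind e := Bool
step 2: unify f ~ b  [subst: {e:=Bool} | 2 pending]
  bind f := b
step 3: unify g ~ c  [subst: {e:=Bool, f:=b} | 1 pending]
  bind g := c
step 4: unify c ~ h  [subst: {e:=Bool, f:=b, g:=c} | 0 pending]
  bind c := h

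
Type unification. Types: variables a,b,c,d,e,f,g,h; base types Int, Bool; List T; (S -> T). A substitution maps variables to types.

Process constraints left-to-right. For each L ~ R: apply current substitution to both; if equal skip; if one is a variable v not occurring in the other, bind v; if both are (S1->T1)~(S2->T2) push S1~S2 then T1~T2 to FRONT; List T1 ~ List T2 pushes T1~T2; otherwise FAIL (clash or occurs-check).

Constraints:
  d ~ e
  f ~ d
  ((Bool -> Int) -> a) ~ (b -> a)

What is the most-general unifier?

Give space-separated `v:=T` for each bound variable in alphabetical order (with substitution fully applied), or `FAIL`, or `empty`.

step 1: unify d ~ e  [subst: {-} | 2 pending]
  bind d := e
step 2: unify f ~ e  [subst: {d:=e} | 1 pending]
  bind f := e
step 3: unify ((Bool -> Int) -> a) ~ (b -> a)  [subst: {d:=e, f:=e} | 0 pending]
  -> decompose arrow: push (Bool -> Int)~b, a~a
step 4: unify (Bool -> Int) ~ b  [subst: {d:=e, f:=e} | 1 pending]
  bind b := (Bool -> Int)
step 5: unify a ~ a  [subst: {d:=e, f:=e, b:=(Bool -> Int)} | 0 pending]
  -> identical, skip

Answer: b:=(Bool -> Int) d:=e f:=e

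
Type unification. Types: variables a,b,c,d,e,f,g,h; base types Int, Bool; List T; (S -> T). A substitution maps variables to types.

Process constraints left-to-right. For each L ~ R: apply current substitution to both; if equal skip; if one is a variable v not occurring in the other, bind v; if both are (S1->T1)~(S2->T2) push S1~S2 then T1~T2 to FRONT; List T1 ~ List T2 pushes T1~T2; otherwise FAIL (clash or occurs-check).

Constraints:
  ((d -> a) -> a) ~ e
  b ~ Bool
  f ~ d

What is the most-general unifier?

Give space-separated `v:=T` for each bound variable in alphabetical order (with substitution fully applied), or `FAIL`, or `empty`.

step 1: unify ((d -> a) -> a) ~ e  [subst: {-} | 2 pending]
  bind e := ((d -> a) -> a)
step 2: unify b ~ Bool  [subst: {e:=((d -> a) -> a)} | 1 pending]
  bind b := Bool
step 3: unify f ~ d  [subst: {e:=((d -> a) -> a), b:=Bool} | 0 pending]
  bind f := d

Answer: b:=Bool e:=((d -> a) -> a) f:=d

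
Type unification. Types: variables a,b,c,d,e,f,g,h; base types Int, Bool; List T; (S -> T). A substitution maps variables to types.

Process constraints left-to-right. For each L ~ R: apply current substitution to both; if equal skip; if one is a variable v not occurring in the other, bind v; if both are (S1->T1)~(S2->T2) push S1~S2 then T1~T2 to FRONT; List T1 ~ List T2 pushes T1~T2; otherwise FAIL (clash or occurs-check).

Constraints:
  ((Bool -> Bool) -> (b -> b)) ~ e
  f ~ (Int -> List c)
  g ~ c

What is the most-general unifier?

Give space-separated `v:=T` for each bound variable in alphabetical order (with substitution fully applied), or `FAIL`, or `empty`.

Answer: e:=((Bool -> Bool) -> (b -> b)) f:=(Int -> List c) g:=c

Derivation:
step 1: unify ((Bool -> Bool) -> (b -> b)) ~ e  [subst: {-} | 2 pending]
  bind e := ((Bool -> Bool) -> (b -> b))
step 2: unify f ~ (Int -> List c)  [subst: {e:=((Bool -> Bool) -> (b -> b))} | 1 pending]
  bind f := (Int -> List c)
step 3: unify g ~ c  [subst: {e:=((Bool -> Bool) -> (b -> b)), f:=(Int -> List c)} | 0 pending]
  bind g := c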